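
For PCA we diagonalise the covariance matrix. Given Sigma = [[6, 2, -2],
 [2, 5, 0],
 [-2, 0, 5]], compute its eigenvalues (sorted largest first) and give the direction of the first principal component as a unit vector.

Step 1 — characteristic polynomial p(λ) = det(λI - Sigma) = λ³ - tr·λ² + c_1·λ - det, where tr = trace, c_1 = sum of the principal 2×2 minors, det = det(Sigma):
  tr = 6 + 5 + 5 = 16,
  c_1 = (6·5 - (2)²) + (6·5 - (-2)²) + (5·5 - (0)²) = 26 + 26 + 25 = 77,
  det = 6·(5·5 - (0)²) - (2)·((2)·5 - (0)·(-2)) + (-2)·((2)·(0) - 5·(-2)) = 6·(25) - (2)·(10) + (-2)·(10) = 110.
  So p(λ) = λ³ - 16λ² + 77λ - 110.
Step 2 — look for an integer root (rational root theorem: any rational root is an integer divisor of 110). Testing λ = 5:
  p(5) = 125 - 400 + 385 - 110 = 0  ✓
  Dividing out (λ - 5): p(λ) = (λ - 5)(λ² - 11λ + 22).
Step 3 — remaining eigenvalues from the quadratic λ² - 11λ + 22 = 0:
  Δ = 11² - 4·22 = 121 - 88 = 33,  λ = (11 ± √33)/2 = (11 ± 5.7446)/2 ≈ 8.3723 or 2.6277.
  Sorted: λ_1 = 8.3723,  λ_2 = 5,  λ_3 = 2.6277  (check: sum = 16 = tr ✓).

Step 4 — unit eigenvector for λ_1 ≈ 8.3723: v spans the null space of (Sigma - λ_1 I), whose rows are
  r_1 = (-2.3723, 2, -2),  r_2 = (2, -3.3723, 0),  r_3 = (-2, 0, -3.3723).
  v is orthogonal to every row, so take v ∝ r_1 × r_2 = ((2)·(0) - (-2)·(-3.3723), (-2)·(2) - (-2.3723)·(0), (-2.3723)·(-3.3723) - (2)·(2)) ≈ (-6.7446, -4, 4).
  Rescale (multiply by -1 so the first nonzero entry is positive): u = (6.7446, 4, -4).
  ||u|| = √((6.7446)² + (4)² + (-4)²) = √(77.4891) ≈ 8.8028,  v_1 = u/||u|| ≈ (0.7662, 0.4544, -0.4544) (||v_1|| = 1).

λ_1 = 8.3723,  λ_2 = 5,  λ_3 = 2.6277;  v_1 ≈ (0.7662, 0.4544, -0.4544)


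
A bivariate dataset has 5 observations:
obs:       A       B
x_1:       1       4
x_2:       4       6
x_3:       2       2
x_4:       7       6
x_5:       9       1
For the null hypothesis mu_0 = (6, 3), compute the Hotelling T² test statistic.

Step 1 — sample mean vector:
  mean(A) = (1 + 4 + 2 + 7 + 9) / 5 = 23/5 = 4.6
  mean(B) = (4 + 6 + 2 + 6 + 1) / 5 = 19/5 = 3.8
  x̄ = (4.6, 3.8),  deviation x̄ - mu_0 = (4.6, 3.8) - (6, 3) = (-1.4, 0.8).

Step 2 — sample covariance matrix, S[i,j] = (1/(n-1)) · Σ_k (x_{k,i} - mean_i) · (x_{k,j} - mean_j), divisor n-1 = 4:
  S[A,A] = ((-3.6)·(-3.6) + (-0.6)·(-0.6) + (-2.6)·(-2.6) + (2.4)·(2.4) + (4.4)·(4.4)) / 4 = 45.2/4 = 11.3
  S[A,B] = ((-3.6)·(0.2) + (-0.6)·(2.2) + (-2.6)·(-1.8) + (2.4)·(2.2) + (4.4)·(-2.8)) / 4 = -4.4/4 = -1.1
  S[B,B] = ((0.2)·(0.2) + (2.2)·(2.2) + (-1.8)·(-1.8) + (2.2)·(2.2) + (-2.8)·(-2.8)) / 4 = 20.8/4 = 5.2
  S = [[11.3, -1.1],
 [-1.1, 5.2]].

Step 3 — invert S. det(S) = 11.3·5.2 - (-1.1)² = 57.55.
  S^{-1} = (1/det) · [[d, -b], [-b, a]] = [[0.0904, 0.0191],
 [0.0191, 0.1964]].

Step 4 — quadratic form (x̄ - mu_0)^T · S^{-1} · (x̄ - mu_0):
  S^{-1} · (x̄ - mu_0) = (-0.1112, 0.1303),
  (x̄ - mu_0)^T · [...] = (-1.4)·(-0.1112) + (0.8)·(0.1303) = 0.2599.

Step 5 — scale by n: T² = 5 · 0.2599 = 1.2997.

T² ≈ 1.2997


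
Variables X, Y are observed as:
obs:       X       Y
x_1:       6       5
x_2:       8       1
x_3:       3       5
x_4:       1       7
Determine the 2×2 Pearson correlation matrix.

Step 1 — column means:
  mean(X) = (6 + 8 + 3 + 1) / 4 = 18/4 = 4.5
  mean(Y) = (5 + 1 + 5 + 7) / 4 = 18/4 = 4.5

Step 2 — sample variances and covariances s[i,j] = (1/(n-1)) · Σ_k (x_{k,i} - mean_i) · (x_{k,j} - mean_j), with n-1 = 3:
  s[X,X] = ((1.5)·(1.5) + (3.5)·(3.5) + (-1.5)·(-1.5) + (-3.5)·(-3.5)) / 3 = 29/3 = 9.6667
  s[X,Y] = ((1.5)·(0.5) + (3.5)·(-3.5) + (-1.5)·(0.5) + (-3.5)·(2.5)) / 3 = -21/3 = -7
  s[Y,Y] = ((0.5)·(0.5) + (-3.5)·(-3.5) + (0.5)·(0.5) + (2.5)·(2.5)) / 3 = 19/3 = 6.3333
  Sample standard deviations s_i = √(s[i,i]):
  s(X) = √(9.6667) = 3.1091
  s(Y) = √(6.3333) = 2.5166

Step 3 — r_{ij} = s_{ij} / (s_i · s_j):
  r[X,X] = 1 (diagonal).
  r[X,Y] = -7 / (3.1091 · 2.5166) = -7 / 7.8245 = -0.8946
  r[Y,Y] = 1 (diagonal).

R is symmetric with unit diagonal. Assembling:

R = [[1, -0.8946],
 [-0.8946, 1]]


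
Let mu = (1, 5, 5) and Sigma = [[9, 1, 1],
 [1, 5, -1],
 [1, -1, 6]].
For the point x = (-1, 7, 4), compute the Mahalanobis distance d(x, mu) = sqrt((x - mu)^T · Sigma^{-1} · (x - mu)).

Step 1 — centre the observation: (x - mu) = (-2, 2, -1).

Step 2 — invert Sigma (cofactor / det for 3×3, or solve directly):
  Sigma^{-1} = [[0.1169, -0.0282, -0.0242],
 [-0.0282, 0.2137, 0.0403],
 [-0.0242, 0.0403, 0.1774]].

Step 3 — form the quadratic (x - mu)^T · Sigma^{-1} · (x - mu):
  Sigma^{-1} · (x - mu) = (-0.2661, 0.4435, -0.0484).
  (x - mu)^T · [Sigma^{-1} · (x - mu)] = (-2)·(-0.2661) + (2)·(0.4435) + (-1)·(-0.0484) = 1.4677.

Step 4 — take square root: d = √(1.4677) ≈ 1.2115.

d(x, mu) = √(1.4677) ≈ 1.2115


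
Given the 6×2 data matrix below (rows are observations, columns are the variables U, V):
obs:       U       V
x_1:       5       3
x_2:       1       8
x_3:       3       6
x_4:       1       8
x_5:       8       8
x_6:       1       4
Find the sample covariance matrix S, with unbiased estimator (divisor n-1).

Step 1 — column means:
  mean(U) = (5 + 1 + 3 + 1 + 8 + 1) / 6 = 19/6 = 3.1667
  mean(V) = (3 + 8 + 6 + 8 + 8 + 4) / 6 = 37/6 = 6.1667

Step 2 — sample covariance S[i,j] = (1/(n-1)) · Σ_k (x_{k,i} - mean_i) · (x_{k,j} - mean_j), with n-1 = 5.
  S[U,U] = ((1.8333)·(1.8333) + (-2.1667)·(-2.1667) + (-0.1667)·(-0.1667) + (-2.1667)·(-2.1667) + (4.8333)·(4.8333) + (-2.1667)·(-2.1667)) / 5 = 40.8333/5 = 8.1667
  S[U,V] = ((1.8333)·(-3.1667) + (-2.1667)·(1.8333) + (-0.1667)·(-0.1667) + (-2.1667)·(1.8333) + (4.8333)·(1.8333) + (-2.1667)·(-2.1667)) / 5 = -0.1667/5 = -0.0333
  S[V,V] = ((-3.1667)·(-3.1667) + (1.8333)·(1.8333) + (-0.1667)·(-0.1667) + (1.8333)·(1.8333) + (1.8333)·(1.8333) + (-2.1667)·(-2.1667)) / 5 = 24.8333/5 = 4.9667

S is symmetric (S[j,i] = S[i,j]). Assembling:

S = [[8.1667, -0.0333],
 [-0.0333, 4.9667]]


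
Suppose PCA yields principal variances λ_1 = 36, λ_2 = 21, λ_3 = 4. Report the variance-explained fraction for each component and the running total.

Step 1 — total variance = trace(Sigma) = Σ λ_i = 36 + 21 + 4 = 61.

Step 2 — fraction explained by component i = λ_i / Σ λ:
  PC1: 36/61 = 0.5902
  PC2: 21/61 = 0.3443
  PC3: 4/61 = 0.0656

Step 3 — cumulative fraction after k components = (λ_1 + ... + λ_k) / Σ λ:
  k = 1: 36/61 = 0.5902
  k = 2: (36 + 21)/61 = 57/61 = 0.9344
  k = 3: (36 + 21 + 4)/61 = 61/61 = 1

Summary (fraction, with percent):

explained: PC1 0.5902 (59.02%), PC2 0.3443 (34.43%), PC3 0.0656 (6.56%);  cumulative: 0.5902, 0.9344, 1


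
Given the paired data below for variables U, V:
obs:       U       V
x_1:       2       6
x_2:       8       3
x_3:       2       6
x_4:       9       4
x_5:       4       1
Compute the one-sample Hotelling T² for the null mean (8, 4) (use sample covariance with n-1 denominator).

Step 1 — sample mean vector:
  mean(U) = (2 + 8 + 2 + 9 + 4) / 5 = 25/5 = 5
  mean(V) = (6 + 3 + 6 + 4 + 1) / 5 = 20/5 = 4
  x̄ = (5, 4),  deviation x̄ - mu_0 = (5, 4) - (8, 4) = (-3, 0).

Step 2 — sample covariance matrix, S[i,j] = (1/(n-1)) · Σ_k (x_{k,i} - mean_i) · (x_{k,j} - mean_j), divisor n-1 = 4:
  S[U,U] = ((-3)·(-3) + (3)·(3) + (-3)·(-3) + (4)·(4) + (-1)·(-1)) / 4 = 44/4 = 11
  S[U,V] = ((-3)·(2) + (3)·(-1) + (-3)·(2) + (4)·(0) + (-1)·(-3)) / 4 = -12/4 = -3
  S[V,V] = ((2)·(2) + (-1)·(-1) + (2)·(2) + (0)·(0) + (-3)·(-3)) / 4 = 18/4 = 4.5
  S = [[11, -3],
 [-3, 4.5]].

Step 3 — invert S. det(S) = 11·4.5 - (-3)² = 40.5.
  S^{-1} = (1/det) · [[d, -b], [-b, a]] = [[0.1111, 0.0741],
 [0.0741, 0.2716]].

Step 4 — quadratic form (x̄ - mu_0)^T · S^{-1} · (x̄ - mu_0):
  S^{-1} · (x̄ - mu_0) = (-0.3333, -0.2222),
  (x̄ - mu_0)^T · [...] = (-3)·(-0.3333) + (0)·(-0.2222) = 1.

Step 5 — scale by n: T² = 5 · 1 = 5.

T² ≈ 5


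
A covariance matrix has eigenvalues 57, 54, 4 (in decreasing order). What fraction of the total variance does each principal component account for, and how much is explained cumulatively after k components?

Step 1 — total variance = trace(Sigma) = Σ λ_i = 57 + 54 + 4 = 115.

Step 2 — fraction explained by component i = λ_i / Σ λ:
  PC1: 57/115 = 0.4957
  PC2: 54/115 = 0.4696
  PC3: 4/115 = 0.0348

Step 3 — cumulative fraction after k components = (λ_1 + ... + λ_k) / Σ λ:
  k = 1: 57/115 = 0.4957
  k = 2: (57 + 54)/115 = 111/115 = 0.9652
  k = 3: (57 + 54 + 4)/115 = 115/115 = 1

Summary (fraction, with percent):

explained: PC1 0.4957 (49.57%), PC2 0.4696 (46.96%), PC3 0.0348 (3.48%);  cumulative: 0.4957, 0.9652, 1


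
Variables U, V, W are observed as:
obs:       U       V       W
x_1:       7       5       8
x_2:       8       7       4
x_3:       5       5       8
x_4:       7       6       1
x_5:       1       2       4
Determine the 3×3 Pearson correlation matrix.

Step 1 — column means:
  mean(U) = (7 + 8 + 5 + 7 + 1) / 5 = 28/5 = 5.6
  mean(V) = (5 + 7 + 5 + 6 + 2) / 5 = 25/5 = 5
  mean(W) = (8 + 4 + 8 + 1 + 4) / 5 = 25/5 = 5

Step 2 — sample variances and covariances s[i,j] = (1/(n-1)) · Σ_k (x_{k,i} - mean_i) · (x_{k,j} - mean_j), with n-1 = 4:
  s[U,U] = ((1.4)·(1.4) + (2.4)·(2.4) + (-0.6)·(-0.6) + (1.4)·(1.4) + (-4.6)·(-4.6)) / 4 = 31.2/4 = 7.8
  s[U,V] = ((1.4)·(0) + (2.4)·(2) + (-0.6)·(0) + (1.4)·(1) + (-4.6)·(-3)) / 4 = 20/4 = 5
  s[U,W] = ((1.4)·(3) + (2.4)·(-1) + (-0.6)·(3) + (1.4)·(-4) + (-4.6)·(-1)) / 4 = -1/4 = -0.25
  s[V,V] = ((0)·(0) + (2)·(2) + (0)·(0) + (1)·(1) + (-3)·(-3)) / 4 = 14/4 = 3.5
  s[V,W] = ((0)·(3) + (2)·(-1) + (0)·(3) + (1)·(-4) + (-3)·(-1)) / 4 = -3/4 = -0.75
  s[W,W] = ((3)·(3) + (-1)·(-1) + (3)·(3) + (-4)·(-4) + (-1)·(-1)) / 4 = 36/4 = 9
  Sample standard deviations s_i = √(s[i,i]):
  s(U) = √(7.8) = 2.7928
  s(V) = √(3.5) = 1.8708
  s(W) = √(9) = 3

Step 3 — r_{ij} = s_{ij} / (s_i · s_j):
  r[U,U] = 1 (diagonal).
  r[U,V] = 5 / (2.7928 · 1.8708) = 5 / 5.2249 = 0.9569
  r[U,W] = -0.25 / (2.7928 · 3) = -0.25 / 8.3785 = -0.0298
  r[V,V] = 1 (diagonal).
  r[V,W] = -0.75 / (1.8708 · 3) = -0.75 / 5.6125 = -0.1336
  r[W,W] = 1 (diagonal).

R is symmetric with unit diagonal. Assembling:

R = [[1, 0.9569, -0.0298],
 [0.9569, 1, -0.1336],
 [-0.0298, -0.1336, 1]]


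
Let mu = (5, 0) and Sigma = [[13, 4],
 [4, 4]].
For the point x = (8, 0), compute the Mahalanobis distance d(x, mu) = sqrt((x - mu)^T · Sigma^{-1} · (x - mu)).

Step 1 — centre the observation: (x - mu) = (3, 0).

Step 2 — invert Sigma. det(Sigma) = 13·4 - (4)² = 36.
  Sigma^{-1} = (1/det) · [[d, -b], [-b, a]] = [[0.1111, -0.1111],
 [-0.1111, 0.3611]].

Step 3 — form the quadratic (x - mu)^T · Sigma^{-1} · (x - mu):
  Sigma^{-1} · (x - mu) = (0.3333, -0.3333).
  (x - mu)^T · [Sigma^{-1} · (x - mu)] = (3)·(0.3333) + (0)·(-0.3333) = 1.

Step 4 — take square root: d = √(1) ≈ 1.

d(x, mu) = √(1) ≈ 1


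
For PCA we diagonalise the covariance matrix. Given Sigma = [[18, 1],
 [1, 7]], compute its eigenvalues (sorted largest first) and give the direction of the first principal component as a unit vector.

Step 1 — characteristic polynomial of 2×2 Sigma:
  det(Sigma - λI) = λ² - trace · λ + det = 0.
  trace = 18 + 7 = 25, det = 18·7 - (1)² = 125.
Step 2 — discriminant:
  Δ = trace² - 4·det = 625 - 500 = 125.
Step 3 — eigenvalues:
  λ = (trace ± √Δ)/2 = (25 ± 11.1803)/2,
  λ_1 = 18.0902,  λ_2 = 6.9098.

Step 4 — unit eigenvector for λ_1: solve (Sigma - λ_1 I)v = 0. First row:
  (18 - 18.0902)·v_x + (1)·v_y = 0, i.e. (-0.0902)·v_x + (1)·v_y = 0,
  so v ∝ (b, λ_1 - a) = (1, 0.0902) = u.
  ||u|| = √((1)² + (0.0902)²) = √(1.0081) ≈ 1.0041,
  v_1 = u/||u|| ≈ (0.996, 0.0898) (||v_1|| = 1).

λ_1 = 18.0902,  λ_2 = 6.9098;  v_1 ≈ (0.996, 0.0898)


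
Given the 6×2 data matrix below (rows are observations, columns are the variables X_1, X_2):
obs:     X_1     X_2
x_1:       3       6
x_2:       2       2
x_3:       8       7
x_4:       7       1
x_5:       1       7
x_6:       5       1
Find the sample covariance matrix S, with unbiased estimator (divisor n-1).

Step 1 — column means:
  mean(X_1) = (3 + 2 + 8 + 7 + 1 + 5) / 6 = 26/6 = 4.3333
  mean(X_2) = (6 + 2 + 7 + 1 + 7 + 1) / 6 = 24/6 = 4

Step 2 — sample covariance S[i,j] = (1/(n-1)) · Σ_k (x_{k,i} - mean_i) · (x_{k,j} - mean_j), with n-1 = 5.
  S[X_1,X_1] = ((-1.3333)·(-1.3333) + (-2.3333)·(-2.3333) + (3.6667)·(3.6667) + (2.6667)·(2.6667) + (-3.3333)·(-3.3333) + (0.6667)·(0.6667)) / 5 = 39.3333/5 = 7.8667
  S[X_1,X_2] = ((-1.3333)·(2) + (-2.3333)·(-2) + (3.6667)·(3) + (2.6667)·(-3) + (-3.3333)·(3) + (0.6667)·(-3)) / 5 = -7/5 = -1.4
  S[X_2,X_2] = ((2)·(2) + (-2)·(-2) + (3)·(3) + (-3)·(-3) + (3)·(3) + (-3)·(-3)) / 5 = 44/5 = 8.8

S is symmetric (S[j,i] = S[i,j]). Assembling:

S = [[7.8667, -1.4],
 [-1.4, 8.8]]


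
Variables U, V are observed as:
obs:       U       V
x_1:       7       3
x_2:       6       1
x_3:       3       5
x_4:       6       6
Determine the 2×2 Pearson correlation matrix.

Step 1 — column means:
  mean(U) = (7 + 6 + 3 + 6) / 4 = 22/4 = 5.5
  mean(V) = (3 + 1 + 5 + 6) / 4 = 15/4 = 3.75

Step 2 — sample variances and covariances s[i,j] = (1/(n-1)) · Σ_k (x_{k,i} - mean_i) · (x_{k,j} - mean_j), with n-1 = 3:
  s[U,U] = ((1.5)·(1.5) + (0.5)·(0.5) + (-2.5)·(-2.5) + (0.5)·(0.5)) / 3 = 9/3 = 3
  s[U,V] = ((1.5)·(-0.75) + (0.5)·(-2.75) + (-2.5)·(1.25) + (0.5)·(2.25)) / 3 = -4.5/3 = -1.5
  s[V,V] = ((-0.75)·(-0.75) + (-2.75)·(-2.75) + (1.25)·(1.25) + (2.25)·(2.25)) / 3 = 14.75/3 = 4.9167
  Sample standard deviations s_i = √(s[i,i]):
  s(U) = √(3) = 1.7321
  s(V) = √(4.9167) = 2.2174

Step 3 — r_{ij} = s_{ij} / (s_i · s_j):
  r[U,U] = 1 (diagonal).
  r[U,V] = -1.5 / (1.7321 · 2.2174) = -1.5 / 3.8406 = -0.3906
  r[V,V] = 1 (diagonal).

R is symmetric with unit diagonal. Assembling:

R = [[1, -0.3906],
 [-0.3906, 1]]


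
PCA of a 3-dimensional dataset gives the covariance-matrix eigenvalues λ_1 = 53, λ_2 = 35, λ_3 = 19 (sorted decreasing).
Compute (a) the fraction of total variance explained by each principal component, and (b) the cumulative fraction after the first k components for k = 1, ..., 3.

Step 1 — total variance = trace(Sigma) = Σ λ_i = 53 + 35 + 19 = 107.

Step 2 — fraction explained by component i = λ_i / Σ λ:
  PC1: 53/107 = 0.4953
  PC2: 35/107 = 0.3271
  PC3: 19/107 = 0.1776

Step 3 — cumulative fraction after k components = (λ_1 + ... + λ_k) / Σ λ:
  k = 1: 53/107 = 0.4953
  k = 2: (53 + 35)/107 = 88/107 = 0.8224
  k = 3: (53 + 35 + 19)/107 = 107/107 = 1

Summary (fraction, with percent):

explained: PC1 0.4953 (49.53%), PC2 0.3271 (32.71%), PC3 0.1776 (17.76%);  cumulative: 0.4953, 0.8224, 1


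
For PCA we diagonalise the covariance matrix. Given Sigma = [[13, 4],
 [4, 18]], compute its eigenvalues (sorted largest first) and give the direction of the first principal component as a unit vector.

Step 1 — characteristic polynomial of 2×2 Sigma:
  det(Sigma - λI) = λ² - trace · λ + det = 0.
  trace = 13 + 18 = 31, det = 13·18 - (4)² = 218.
Step 2 — discriminant:
  Δ = trace² - 4·det = 961 - 872 = 89.
Step 3 — eigenvalues:
  λ = (trace ± √Δ)/2 = (31 ± 9.434)/2,
  λ_1 = 20.217,  λ_2 = 10.783.

Step 4 — unit eigenvector for λ_1: solve (Sigma - λ_1 I)v = 0. First row:
  (13 - 20.217)·v_x + (4)·v_y = 0, i.e. (-7.217)·v_x + (4)·v_y = 0,
  so v ∝ (b, λ_1 - a) = (4, 7.217) = u.
  ||u|| = √((4)² + (7.217)²) = √(68.085) ≈ 8.2514,
  v_1 = u/||u|| ≈ (0.4848, 0.8746) (||v_1|| = 1).

λ_1 = 20.217,  λ_2 = 10.783;  v_1 ≈ (0.4848, 0.8746)


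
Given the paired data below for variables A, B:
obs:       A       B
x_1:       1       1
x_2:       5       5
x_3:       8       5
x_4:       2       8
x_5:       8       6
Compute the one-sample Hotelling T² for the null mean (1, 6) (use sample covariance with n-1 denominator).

Step 1 — sample mean vector:
  mean(A) = (1 + 5 + 8 + 2 + 8) / 5 = 24/5 = 4.8
  mean(B) = (1 + 5 + 5 + 8 + 6) / 5 = 25/5 = 5
  x̄ = (4.8, 5),  deviation x̄ - mu_0 = (4.8, 5) - (1, 6) = (3.8, -1).

Step 2 — sample covariance matrix, S[i,j] = (1/(n-1)) · Σ_k (x_{k,i} - mean_i) · (x_{k,j} - mean_j), divisor n-1 = 4:
  S[A,A] = ((-3.8)·(-3.8) + (0.2)·(0.2) + (3.2)·(3.2) + (-2.8)·(-2.8) + (3.2)·(3.2)) / 4 = 42.8/4 = 10.7
  S[A,B] = ((-3.8)·(-4) + (0.2)·(0) + (3.2)·(0) + (-2.8)·(3) + (3.2)·(1)) / 4 = 10/4 = 2.5
  S[B,B] = ((-4)·(-4) + (0)·(0) + (0)·(0) + (3)·(3) + (1)·(1)) / 4 = 26/4 = 6.5
  S = [[10.7, 2.5],
 [2.5, 6.5]].

Step 3 — invert S. det(S) = 10.7·6.5 - (2.5)² = 63.3.
  S^{-1} = (1/det) · [[d, -b], [-b, a]] = [[0.1027, -0.0395],
 [-0.0395, 0.169]].

Step 4 — quadratic form (x̄ - mu_0)^T · S^{-1} · (x̄ - mu_0):
  S^{-1} · (x̄ - mu_0) = (0.4297, -0.3191),
  (x̄ - mu_0)^T · [...] = (3.8)·(0.4297) + (-1)·(-0.3191) = 1.952.

Step 5 — scale by n: T² = 5 · 1.952 = 9.7599.

T² ≈ 9.7599


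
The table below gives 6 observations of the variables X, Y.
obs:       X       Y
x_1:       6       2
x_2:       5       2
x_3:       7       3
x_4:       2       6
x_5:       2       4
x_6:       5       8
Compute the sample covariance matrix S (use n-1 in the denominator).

Step 1 — column means:
  mean(X) = (6 + 5 + 7 + 2 + 2 + 5) / 6 = 27/6 = 4.5
  mean(Y) = (2 + 2 + 3 + 6 + 4 + 8) / 6 = 25/6 = 4.1667

Step 2 — sample covariance S[i,j] = (1/(n-1)) · Σ_k (x_{k,i} - mean_i) · (x_{k,j} - mean_j), with n-1 = 5.
  S[X,X] = ((1.5)·(1.5) + (0.5)·(0.5) + (2.5)·(2.5) + (-2.5)·(-2.5) + (-2.5)·(-2.5) + (0.5)·(0.5)) / 5 = 21.5/5 = 4.3
  S[X,Y] = ((1.5)·(-2.1667) + (0.5)·(-2.1667) + (2.5)·(-1.1667) + (-2.5)·(1.8333) + (-2.5)·(-0.1667) + (0.5)·(3.8333)) / 5 = -9.5/5 = -1.9
  S[Y,Y] = ((-2.1667)·(-2.1667) + (-2.1667)·(-2.1667) + (-1.1667)·(-1.1667) + (1.8333)·(1.8333) + (-0.1667)·(-0.1667) + (3.8333)·(3.8333)) / 5 = 28.8333/5 = 5.7667

S is symmetric (S[j,i] = S[i,j]). Assembling:

S = [[4.3, -1.9],
 [-1.9, 5.7667]]


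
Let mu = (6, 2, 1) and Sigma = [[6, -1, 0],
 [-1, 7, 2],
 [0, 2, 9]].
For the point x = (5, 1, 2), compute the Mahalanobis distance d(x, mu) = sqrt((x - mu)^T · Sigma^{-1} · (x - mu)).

Step 1 — centre the observation: (x - mu) = (-1, -1, 1).

Step 2 — invert Sigma (cofactor / det for 3×3, or solve directly):
  Sigma^{-1} = [[0.171, 0.0261, -0.0058],
 [0.0261, 0.1565, -0.0348],
 [-0.0058, -0.0348, 0.1188]].

Step 3 — form the quadratic (x - mu)^T · Sigma^{-1} · (x - mu):
  Sigma^{-1} · (x - mu) = (-0.2029, -0.2174, 0.1594).
  (x - mu)^T · [Sigma^{-1} · (x - mu)] = (-1)·(-0.2029) + (-1)·(-0.2174) + (1)·(0.1594) = 0.5797.

Step 4 — take square root: d = √(0.5797) ≈ 0.7614.

d(x, mu) = √(0.5797) ≈ 0.7614


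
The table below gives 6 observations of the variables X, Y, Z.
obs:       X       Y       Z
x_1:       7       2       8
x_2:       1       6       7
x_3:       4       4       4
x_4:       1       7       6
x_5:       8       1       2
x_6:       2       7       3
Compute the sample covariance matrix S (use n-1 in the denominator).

Step 1 — column means:
  mean(X) = (7 + 1 + 4 + 1 + 8 + 2) / 6 = 23/6 = 3.8333
  mean(Y) = (2 + 6 + 4 + 7 + 1 + 7) / 6 = 27/6 = 4.5
  mean(Z) = (8 + 7 + 4 + 6 + 2 + 3) / 6 = 30/6 = 5

Step 2 — sample covariance S[i,j] = (1/(n-1)) · Σ_k (x_{k,i} - mean_i) · (x_{k,j} - mean_j), with n-1 = 5.
  S[X,X] = ((3.1667)·(3.1667) + (-2.8333)·(-2.8333) + (0.1667)·(0.1667) + (-2.8333)·(-2.8333) + (4.1667)·(4.1667) + (-1.8333)·(-1.8333)) / 5 = 46.8333/5 = 9.3667
  S[X,Y] = ((3.1667)·(-2.5) + (-2.8333)·(1.5) + (0.1667)·(-0.5) + (-2.8333)·(2.5) + (4.1667)·(-3.5) + (-1.8333)·(2.5)) / 5 = -38.5/5 = -7.7
  S[X,Z] = ((3.1667)·(3) + (-2.8333)·(2) + (0.1667)·(-1) + (-2.8333)·(1) + (4.1667)·(-3) + (-1.8333)·(-2)) / 5 = -8/5 = -1.6
  S[Y,Y] = ((-2.5)·(-2.5) + (1.5)·(1.5) + (-0.5)·(-0.5) + (2.5)·(2.5) + (-3.5)·(-3.5) + (2.5)·(2.5)) / 5 = 33.5/5 = 6.7
  S[Y,Z] = ((-2.5)·(3) + (1.5)·(2) + (-0.5)·(-1) + (2.5)·(1) + (-3.5)·(-3) + (2.5)·(-2)) / 5 = 4/5 = 0.8
  S[Z,Z] = ((3)·(3) + (2)·(2) + (-1)·(-1) + (1)·(1) + (-3)·(-3) + (-2)·(-2)) / 5 = 28/5 = 5.6

S is symmetric (S[j,i] = S[i,j]). Assembling:

S = [[9.3667, -7.7, -1.6],
 [-7.7, 6.7, 0.8],
 [-1.6, 0.8, 5.6]]


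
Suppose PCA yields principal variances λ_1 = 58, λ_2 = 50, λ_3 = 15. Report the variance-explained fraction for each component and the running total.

Step 1 — total variance = trace(Sigma) = Σ λ_i = 58 + 50 + 15 = 123.

Step 2 — fraction explained by component i = λ_i / Σ λ:
  PC1: 58/123 = 0.4715
  PC2: 50/123 = 0.4065
  PC3: 15/123 = 0.122

Step 3 — cumulative fraction after k components = (λ_1 + ... + λ_k) / Σ λ:
  k = 1: 58/123 = 0.4715
  k = 2: (58 + 50)/123 = 108/123 = 0.878
  k = 3: (58 + 50 + 15)/123 = 123/123 = 1

Summary (fraction, with percent):

explained: PC1 0.4715 (47.15%), PC2 0.4065 (40.65%), PC3 0.122 (12.2%);  cumulative: 0.4715, 0.878, 1


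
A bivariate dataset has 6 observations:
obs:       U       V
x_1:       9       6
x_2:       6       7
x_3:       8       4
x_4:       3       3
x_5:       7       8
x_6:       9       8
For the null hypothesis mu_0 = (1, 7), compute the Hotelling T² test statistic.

Step 1 — sample mean vector:
  mean(U) = (9 + 6 + 8 + 3 + 7 + 9) / 6 = 42/6 = 7
  mean(V) = (6 + 7 + 4 + 3 + 8 + 8) / 6 = 36/6 = 6
  x̄ = (7, 6),  deviation x̄ - mu_0 = (7, 6) - (1, 7) = (6, -1).

Step 2 — sample covariance matrix, S[i,j] = (1/(n-1)) · Σ_k (x_{k,i} - mean_i) · (x_{k,j} - mean_j), divisor n-1 = 5:
  S[U,U] = ((2)·(2) + (-1)·(-1) + (1)·(1) + (-4)·(-4) + (0)·(0) + (2)·(2)) / 5 = 26/5 = 5.2
  S[U,V] = ((2)·(0) + (-1)·(1) + (1)·(-2) + (-4)·(-3) + (0)·(2) + (2)·(2)) / 5 = 13/5 = 2.6
  S[V,V] = ((0)·(0) + (1)·(1) + (-2)·(-2) + (-3)·(-3) + (2)·(2) + (2)·(2)) / 5 = 22/5 = 4.4
  S = [[5.2, 2.6],
 [2.6, 4.4]].

Step 3 — invert S. det(S) = 5.2·4.4 - (2.6)² = 16.12.
  S^{-1} = (1/det) · [[d, -b], [-b, a]] = [[0.273, -0.1613],
 [-0.1613, 0.3226]].

Step 4 — quadratic form (x̄ - mu_0)^T · S^{-1} · (x̄ - mu_0):
  S^{-1} · (x̄ - mu_0) = (1.799, -1.2903),
  (x̄ - mu_0)^T · [...] = (6)·(1.799) + (-1)·(-1.2903) = 12.0844.

Step 5 — scale by n: T² = 6 · 12.0844 = 72.5062.

T² ≈ 72.5062


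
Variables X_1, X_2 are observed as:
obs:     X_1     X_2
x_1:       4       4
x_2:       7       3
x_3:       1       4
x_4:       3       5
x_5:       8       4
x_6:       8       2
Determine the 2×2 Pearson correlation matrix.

Step 1 — column means:
  mean(X_1) = (4 + 7 + 1 + 3 + 8 + 8) / 6 = 31/6 = 5.1667
  mean(X_2) = (4 + 3 + 4 + 5 + 4 + 2) / 6 = 22/6 = 3.6667

Step 2 — sample variances and covariances s[i,j] = (1/(n-1)) · Σ_k (x_{k,i} - mean_i) · (x_{k,j} - mean_j), with n-1 = 5:
  s[X_1,X_1] = ((-1.1667)·(-1.1667) + (1.8333)·(1.8333) + (-4.1667)·(-4.1667) + (-2.1667)·(-2.1667) + (2.8333)·(2.8333) + (2.8333)·(2.8333)) / 5 = 42.8333/5 = 8.5667
  s[X_1,X_2] = ((-1.1667)·(0.3333) + (1.8333)·(-0.6667) + (-4.1667)·(0.3333) + (-2.1667)·(1.3333) + (2.8333)·(0.3333) + (2.8333)·(-1.6667)) / 5 = -9.6667/5 = -1.9333
  s[X_2,X_2] = ((0.3333)·(0.3333) + (-0.6667)·(-0.6667) + (0.3333)·(0.3333) + (1.3333)·(1.3333) + (0.3333)·(0.3333) + (-1.6667)·(-1.6667)) / 5 = 5.3333/5 = 1.0667
  Sample standard deviations s_i = √(s[i,i]):
  s(X_1) = √(8.5667) = 2.9269
  s(X_2) = √(1.0667) = 1.0328

Step 3 — r_{ij} = s_{ij} / (s_i · s_j):
  r[X_1,X_1] = 1 (diagonal).
  r[X_1,X_2] = -1.9333 / (2.9269 · 1.0328) = -1.9333 / 3.0229 = -0.6396
  r[X_2,X_2] = 1 (diagonal).

R is symmetric with unit diagonal. Assembling:

R = [[1, -0.6396],
 [-0.6396, 1]]


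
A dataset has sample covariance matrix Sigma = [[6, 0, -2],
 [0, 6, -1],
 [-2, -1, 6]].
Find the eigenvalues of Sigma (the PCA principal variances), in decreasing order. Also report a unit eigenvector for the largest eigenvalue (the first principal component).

Step 1 — characteristic polynomial p(λ) = det(λI - Sigma) = λ³ - tr·λ² + c_1·λ - det, where tr = trace, c_1 = sum of the principal 2×2 minors, det = det(Sigma):
  tr = 6 + 6 + 6 = 18,
  c_1 = (6·6 - (0)²) + (6·6 - (-2)²) + (6·6 - (-1)²) = 36 + 32 + 35 = 103,
  det = 6·(6·6 - (-1)²) - (0)·((0)·6 - (-1)·(-2)) + (-2)·((0)·(-1) - 6·(-2)) = 6·(35) - (0)·(-2) + (-2)·(12) = 186.
  So p(λ) = λ³ - 18λ² + 103λ - 186.
Step 2 — look for an integer root (rational root theorem: any rational root is an integer divisor of 186). Testing λ = 6:
  p(6) = 216 - 648 + 618 - 186 = 0  ✓
  Dividing out (λ - 6): p(λ) = (λ - 6)(λ² - 12λ + 31).
Step 3 — remaining eigenvalues from the quadratic λ² - 12λ + 31 = 0:
  Δ = 12² - 4·31 = 144 - 124 = 20,  λ = (12 ± √20)/2 = (12 ± 4.4721)/2 ≈ 8.2361 or 3.7639.
  Sorted: λ_1 = 8.2361,  λ_2 = 6,  λ_3 = 3.7639  (check: sum = 18 = tr ✓).

Step 4 — unit eigenvector for λ_1 ≈ 8.2361: v spans the null space of (Sigma - λ_1 I), whose rows are
  r_1 = (-2.2361, 0, -2),  r_2 = (0, -2.2361, -1),  r_3 = (-2, -1, -2.2361).
  v is orthogonal to every row, so take v ∝ r_1 × r_2 = ((0)·(-1) - (-2)·(-2.2361), (-2)·(0) - (-2.2361)·(-1), (-2.2361)·(-2.2361) - (0)·(0)) ≈ (-4.4721, -2.2361, 5).
  Rescale (multiply by -1 so the first nonzero entry is positive): u = (4.4721, 2.2361, -5).
  ||u|| = √((4.4721)² + (2.2361)² + (-5)²) = √(50) ≈ 7.0711,  v_1 = u/||u|| ≈ (0.6325, 0.3162, -0.7071) (||v_1|| = 1).

λ_1 = 8.2361,  λ_2 = 6,  λ_3 = 3.7639;  v_1 ≈ (0.6325, 0.3162, -0.7071)


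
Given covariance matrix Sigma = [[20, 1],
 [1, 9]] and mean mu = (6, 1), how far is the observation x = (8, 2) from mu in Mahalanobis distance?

Step 1 — centre the observation: (x - mu) = (2, 1).

Step 2 — invert Sigma. det(Sigma) = 20·9 - (1)² = 179.
  Sigma^{-1} = (1/det) · [[d, -b], [-b, a]] = [[0.0503, -0.0056],
 [-0.0056, 0.1117]].

Step 3 — form the quadratic (x - mu)^T · Sigma^{-1} · (x - mu):
  Sigma^{-1} · (x - mu) = (0.095, 0.1006).
  (x - mu)^T · [Sigma^{-1} · (x - mu)] = (2)·(0.095) + (1)·(0.1006) = 0.2905.

Step 4 — take square root: d = √(0.2905) ≈ 0.539.

d(x, mu) = √(0.2905) ≈ 0.539


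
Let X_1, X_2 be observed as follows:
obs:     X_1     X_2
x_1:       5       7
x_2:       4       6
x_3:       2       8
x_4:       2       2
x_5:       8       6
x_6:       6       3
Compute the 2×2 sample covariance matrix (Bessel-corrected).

Step 1 — column means:
  mean(X_1) = (5 + 4 + 2 + 2 + 8 + 6) / 6 = 27/6 = 4.5
  mean(X_2) = (7 + 6 + 8 + 2 + 6 + 3) / 6 = 32/6 = 5.3333

Step 2 — sample covariance S[i,j] = (1/(n-1)) · Σ_k (x_{k,i} - mean_i) · (x_{k,j} - mean_j), with n-1 = 5.
  S[X_1,X_1] = ((0.5)·(0.5) + (-0.5)·(-0.5) + (-2.5)·(-2.5) + (-2.5)·(-2.5) + (3.5)·(3.5) + (1.5)·(1.5)) / 5 = 27.5/5 = 5.5
  S[X_1,X_2] = ((0.5)·(1.6667) + (-0.5)·(0.6667) + (-2.5)·(2.6667) + (-2.5)·(-3.3333) + (3.5)·(0.6667) + (1.5)·(-2.3333)) / 5 = 1/5 = 0.2
  S[X_2,X_2] = ((1.6667)·(1.6667) + (0.6667)·(0.6667) + (2.6667)·(2.6667) + (-3.3333)·(-3.3333) + (0.6667)·(0.6667) + (-2.3333)·(-2.3333)) / 5 = 27.3333/5 = 5.4667

S is symmetric (S[j,i] = S[i,j]). Assembling:

S = [[5.5, 0.2],
 [0.2, 5.4667]]


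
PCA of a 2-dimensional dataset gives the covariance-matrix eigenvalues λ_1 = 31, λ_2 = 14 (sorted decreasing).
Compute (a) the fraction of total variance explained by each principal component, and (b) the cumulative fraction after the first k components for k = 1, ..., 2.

Step 1 — total variance = trace(Sigma) = Σ λ_i = 31 + 14 = 45.

Step 2 — fraction explained by component i = λ_i / Σ λ:
  PC1: 31/45 = 0.6889
  PC2: 14/45 = 0.3111

Step 3 — cumulative fraction after k components = (λ_1 + ... + λ_k) / Σ λ:
  k = 1: 31/45 = 0.6889
  k = 2: (31 + 14)/45 = 45/45 = 1

Summary (fraction, with percent):

explained: PC1 0.6889 (68.89%), PC2 0.3111 (31.11%);  cumulative: 0.6889, 1


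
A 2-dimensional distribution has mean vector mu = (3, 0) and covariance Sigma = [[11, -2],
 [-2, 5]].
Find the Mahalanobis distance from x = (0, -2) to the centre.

Step 1 — centre the observation: (x - mu) = (-3, -2).

Step 2 — invert Sigma. det(Sigma) = 11·5 - (-2)² = 51.
  Sigma^{-1} = (1/det) · [[d, -b], [-b, a]] = [[0.098, 0.0392],
 [0.0392, 0.2157]].

Step 3 — form the quadratic (x - mu)^T · Sigma^{-1} · (x - mu):
  Sigma^{-1} · (x - mu) = (-0.3725, -0.549).
  (x - mu)^T · [Sigma^{-1} · (x - mu)] = (-3)·(-0.3725) + (-2)·(-0.549) = 2.2157.

Step 4 — take square root: d = √(2.2157) ≈ 1.4885.

d(x, mu) = √(2.2157) ≈ 1.4885


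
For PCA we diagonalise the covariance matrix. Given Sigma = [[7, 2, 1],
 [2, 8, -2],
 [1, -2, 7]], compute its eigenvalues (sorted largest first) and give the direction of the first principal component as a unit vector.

Step 1 — characteristic polynomial p(λ) = det(λI - Sigma) = λ³ - tr·λ² + c_1·λ - det, where tr = trace, c_1 = sum of the principal 2×2 minors, det = det(Sigma):
  tr = 7 + 8 + 7 = 22,
  c_1 = (7·8 - (2)²) + (7·7 - (1)²) + (8·7 - (-2)²) = 52 + 48 + 52 = 152,
  det = 7·(8·7 - (-2)²) - (2)·((2)·7 - (-2)·(1)) + (1)·((2)·(-2) - 8·(1)) = 7·(52) - (2)·(16) + (1)·(-12) = 320.
  So p(λ) = λ³ - 22λ² + 152λ - 320.
Step 2 — look for an integer root (rational root theorem: any rational root is an integer divisor of 320). Testing λ = 4:
  p(4) = 64 - 352 + 608 - 320 = 0  ✓
  Dividing out (λ - 4): p(λ) = (λ - 4)(λ² - 18λ + 80).
Step 3 — remaining eigenvalues from the quadratic λ² - 18λ + 80 = 0:
  Δ = 18² - 4·80 = 324 - 320 = 4,  λ = (18 ± √4)/2 = (18 ± 2)/2 = 10 or 8.
  Sorted: λ_1 = 10,  λ_2 = 8,  λ_3 = 4  (check: sum = 22 = tr ✓).

Step 4 — unit eigenvector for λ_1 = 10: v spans the null space of (Sigma - λ_1 I), whose rows are
  r_1 = (-3, 2, 1),  r_2 = (2, -2, -2),  r_3 = (1, -2, -3).
  v is orthogonal to every row, so take v ∝ r_1 × r_2 = ((2)·(-2) - (1)·(-2), (1)·(2) - (-3)·(-2), (-3)·(-2) - (2)·(2)) = (-2, -4, 2).
  Rescale (divide by 2; multiply by -1 so the first nonzero entry is positive): u = (1, 2, -1).
  ||u|| = √((1)² + (2)² + (-1)²) = √(6) ≈ 2.4495,  v_1 = u/||u|| ≈ (0.4082, 0.8165, -0.4082) (||v_1|| = 1).

λ_1 = 10,  λ_2 = 8,  λ_3 = 4;  v_1 ≈ (0.4082, 0.8165, -0.4082)


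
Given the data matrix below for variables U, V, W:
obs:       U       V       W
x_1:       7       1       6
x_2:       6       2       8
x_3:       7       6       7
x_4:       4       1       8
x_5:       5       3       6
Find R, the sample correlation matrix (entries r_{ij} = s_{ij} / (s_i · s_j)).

Step 1 — column means:
  mean(U) = (7 + 6 + 7 + 4 + 5) / 5 = 29/5 = 5.8
  mean(V) = (1 + 2 + 6 + 1 + 3) / 5 = 13/5 = 2.6
  mean(W) = (6 + 8 + 7 + 8 + 6) / 5 = 35/5 = 7

Step 2 — sample variances and covariances s[i,j] = (1/(n-1)) · Σ_k (x_{k,i} - mean_i) · (x_{k,j} - mean_j), with n-1 = 4:
  s[U,U] = ((1.2)·(1.2) + (0.2)·(0.2) + (1.2)·(1.2) + (-1.8)·(-1.8) + (-0.8)·(-0.8)) / 4 = 6.8/4 = 1.7
  s[U,V] = ((1.2)·(-1.6) + (0.2)·(-0.6) + (1.2)·(3.4) + (-1.8)·(-1.6) + (-0.8)·(0.4)) / 4 = 4.6/4 = 1.15
  s[U,W] = ((1.2)·(-1) + (0.2)·(1) + (1.2)·(0) + (-1.8)·(1) + (-0.8)·(-1)) / 4 = -2/4 = -0.5
  s[V,V] = ((-1.6)·(-1.6) + (-0.6)·(-0.6) + (3.4)·(3.4) + (-1.6)·(-1.6) + (0.4)·(0.4)) / 4 = 17.2/4 = 4.3
  s[V,W] = ((-1.6)·(-1) + (-0.6)·(1) + (3.4)·(0) + (-1.6)·(1) + (0.4)·(-1)) / 4 = -1/4 = -0.25
  s[W,W] = ((-1)·(-1) + (1)·(1) + (0)·(0) + (1)·(1) + (-1)·(-1)) / 4 = 4/4 = 1
  Sample standard deviations s_i = √(s[i,i]):
  s(U) = √(1.7) = 1.3038
  s(V) = √(4.3) = 2.0736
  s(W) = √(1) = 1

Step 3 — r_{ij} = s_{ij} / (s_i · s_j):
  r[U,U] = 1 (diagonal).
  r[U,V] = 1.15 / (1.3038 · 2.0736) = 1.15 / 2.7037 = 0.4253
  r[U,W] = -0.5 / (1.3038 · 1) = -0.5 / 1.3038 = -0.3835
  r[V,V] = 1 (diagonal).
  r[V,W] = -0.25 / (2.0736 · 1) = -0.25 / 2.0736 = -0.1206
  r[W,W] = 1 (diagonal).

R is symmetric with unit diagonal. Assembling:

R = [[1, 0.4253, -0.3835],
 [0.4253, 1, -0.1206],
 [-0.3835, -0.1206, 1]]


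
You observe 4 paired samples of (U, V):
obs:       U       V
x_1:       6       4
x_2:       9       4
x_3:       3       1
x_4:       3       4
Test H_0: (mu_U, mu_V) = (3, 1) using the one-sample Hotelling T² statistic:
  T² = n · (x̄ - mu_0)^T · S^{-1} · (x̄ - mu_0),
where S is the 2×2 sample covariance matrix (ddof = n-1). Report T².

Step 1 — sample mean vector:
  mean(U) = (6 + 9 + 3 + 3) / 4 = 21/4 = 5.25
  mean(V) = (4 + 4 + 1 + 4) / 4 = 13/4 = 3.25
  x̄ = (5.25, 3.25),  deviation x̄ - mu_0 = (5.25, 3.25) - (3, 1) = (2.25, 2.25).

Step 2 — sample covariance matrix, S[i,j] = (1/(n-1)) · Σ_k (x_{k,i} - mean_i) · (x_{k,j} - mean_j), divisor n-1 = 3:
  S[U,U] = ((0.75)·(0.75) + (3.75)·(3.75) + (-2.25)·(-2.25) + (-2.25)·(-2.25)) / 3 = 24.75/3 = 8.25
  S[U,V] = ((0.75)·(0.75) + (3.75)·(0.75) + (-2.25)·(-2.25) + (-2.25)·(0.75)) / 3 = 6.75/3 = 2.25
  S[V,V] = ((0.75)·(0.75) + (0.75)·(0.75) + (-2.25)·(-2.25) + (0.75)·(0.75)) / 3 = 6.75/3 = 2.25
  S = [[8.25, 2.25],
 [2.25, 2.25]].

Step 3 — invert S. det(S) = 8.25·2.25 - (2.25)² = 13.5.
  S^{-1} = (1/det) · [[d, -b], [-b, a]] = [[0.1667, -0.1667],
 [-0.1667, 0.6111]].

Step 4 — quadratic form (x̄ - mu_0)^T · S^{-1} · (x̄ - mu_0):
  S^{-1} · (x̄ - mu_0) = (0, 1),
  (x̄ - mu_0)^T · [...] = (2.25)·(0) + (2.25)·(1) = 2.25.

Step 5 — scale by n: T² = 4 · 2.25 = 9.

T² ≈ 9


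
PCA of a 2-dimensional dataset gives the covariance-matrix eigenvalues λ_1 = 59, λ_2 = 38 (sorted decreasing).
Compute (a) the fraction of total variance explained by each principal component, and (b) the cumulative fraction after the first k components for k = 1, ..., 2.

Step 1 — total variance = trace(Sigma) = Σ λ_i = 59 + 38 = 97.

Step 2 — fraction explained by component i = λ_i / Σ λ:
  PC1: 59/97 = 0.6082
  PC2: 38/97 = 0.3918

Step 3 — cumulative fraction after k components = (λ_1 + ... + λ_k) / Σ λ:
  k = 1: 59/97 = 0.6082
  k = 2: (59 + 38)/97 = 97/97 = 1

Summary (fraction, with percent):

explained: PC1 0.6082 (60.82%), PC2 0.3918 (39.18%);  cumulative: 0.6082, 1


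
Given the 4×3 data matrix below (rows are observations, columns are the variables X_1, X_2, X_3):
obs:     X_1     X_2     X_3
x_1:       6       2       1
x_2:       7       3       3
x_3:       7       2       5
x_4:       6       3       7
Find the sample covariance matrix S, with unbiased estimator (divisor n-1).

Step 1 — column means:
  mean(X_1) = (6 + 7 + 7 + 6) / 4 = 26/4 = 6.5
  mean(X_2) = (2 + 3 + 2 + 3) / 4 = 10/4 = 2.5
  mean(X_3) = (1 + 3 + 5 + 7) / 4 = 16/4 = 4

Step 2 — sample covariance S[i,j] = (1/(n-1)) · Σ_k (x_{k,i} - mean_i) · (x_{k,j} - mean_j), with n-1 = 3.
  S[X_1,X_1] = ((-0.5)·(-0.5) + (0.5)·(0.5) + (0.5)·(0.5) + (-0.5)·(-0.5)) / 3 = 1/3 = 0.3333
  S[X_1,X_2] = ((-0.5)·(-0.5) + (0.5)·(0.5) + (0.5)·(-0.5) + (-0.5)·(0.5)) / 3 = 0/3 = 0
  S[X_1,X_3] = ((-0.5)·(-3) + (0.5)·(-1) + (0.5)·(1) + (-0.5)·(3)) / 3 = 0/3 = 0
  S[X_2,X_2] = ((-0.5)·(-0.5) + (0.5)·(0.5) + (-0.5)·(-0.5) + (0.5)·(0.5)) / 3 = 1/3 = 0.3333
  S[X_2,X_3] = ((-0.5)·(-3) + (0.5)·(-1) + (-0.5)·(1) + (0.5)·(3)) / 3 = 2/3 = 0.6667
  S[X_3,X_3] = ((-3)·(-3) + (-1)·(-1) + (1)·(1) + (3)·(3)) / 3 = 20/3 = 6.6667

S is symmetric (S[j,i] = S[i,j]). Assembling:

S = [[0.3333, 0, 0],
 [0, 0.3333, 0.6667],
 [0, 0.6667, 6.6667]]


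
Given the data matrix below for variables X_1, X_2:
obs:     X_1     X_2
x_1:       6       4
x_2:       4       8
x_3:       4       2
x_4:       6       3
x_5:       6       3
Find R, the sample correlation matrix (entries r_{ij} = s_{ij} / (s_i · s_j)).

Step 1 — column means:
  mean(X_1) = (6 + 4 + 4 + 6 + 6) / 5 = 26/5 = 5.2
  mean(X_2) = (4 + 8 + 2 + 3 + 3) / 5 = 20/5 = 4

Step 2 — sample variances and covariances s[i,j] = (1/(n-1)) · Σ_k (x_{k,i} - mean_i) · (x_{k,j} - mean_j), with n-1 = 4:
  s[X_1,X_1] = ((0.8)·(0.8) + (-1.2)·(-1.2) + (-1.2)·(-1.2) + (0.8)·(0.8) + (0.8)·(0.8)) / 4 = 4.8/4 = 1.2
  s[X_1,X_2] = ((0.8)·(0) + (-1.2)·(4) + (-1.2)·(-2) + (0.8)·(-1) + (0.8)·(-1)) / 4 = -4/4 = -1
  s[X_2,X_2] = ((0)·(0) + (4)·(4) + (-2)·(-2) + (-1)·(-1) + (-1)·(-1)) / 4 = 22/4 = 5.5
  Sample standard deviations s_i = √(s[i,i]):
  s(X_1) = √(1.2) = 1.0954
  s(X_2) = √(5.5) = 2.3452

Step 3 — r_{ij} = s_{ij} / (s_i · s_j):
  r[X_1,X_1] = 1 (diagonal).
  r[X_1,X_2] = -1 / (1.0954 · 2.3452) = -1 / 2.569 = -0.3892
  r[X_2,X_2] = 1 (diagonal).

R is symmetric with unit diagonal. Assembling:

R = [[1, -0.3892],
 [-0.3892, 1]]


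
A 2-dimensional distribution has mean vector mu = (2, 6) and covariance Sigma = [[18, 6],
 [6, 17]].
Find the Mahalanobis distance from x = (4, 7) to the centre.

Step 1 — centre the observation: (x - mu) = (2, 1).

Step 2 — invert Sigma. det(Sigma) = 18·17 - (6)² = 270.
  Sigma^{-1} = (1/det) · [[d, -b], [-b, a]] = [[0.063, -0.0222],
 [-0.0222, 0.0667]].

Step 3 — form the quadratic (x - mu)^T · Sigma^{-1} · (x - mu):
  Sigma^{-1} · (x - mu) = (0.1037, 0.0222).
  (x - mu)^T · [Sigma^{-1} · (x - mu)] = (2)·(0.1037) + (1)·(0.0222) = 0.2296.

Step 4 — take square root: d = √(0.2296) ≈ 0.4792.

d(x, mu) = √(0.2296) ≈ 0.4792


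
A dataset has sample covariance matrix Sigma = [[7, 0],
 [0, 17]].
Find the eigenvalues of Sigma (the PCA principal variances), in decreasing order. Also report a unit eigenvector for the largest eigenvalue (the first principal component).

Step 1 — characteristic polynomial of 2×2 Sigma:
  det(Sigma - λI) = λ² - trace · λ + det = 0.
  trace = 7 + 17 = 24, det = 7·17 - (0)² = 119.
Step 2 — discriminant:
  Δ = trace² - 4·det = 576 - 476 = 100.
Step 3 — eigenvalues:
  λ = (trace ± √Δ)/2 = (24 ± 10)/2,
  λ_1 = 17,  λ_2 = 7.

Step 4 — unit eigenvector for λ_1: Sigma is diagonal, so its eigenvectors are the coordinate axes. λ_1 = 17 is the diagonal entry on the second coordinate axis, hence
  v_1 = (0, 1) (||v_1|| = 1).

λ_1 = 17,  λ_2 = 7;  v_1 ≈ (0, 1)


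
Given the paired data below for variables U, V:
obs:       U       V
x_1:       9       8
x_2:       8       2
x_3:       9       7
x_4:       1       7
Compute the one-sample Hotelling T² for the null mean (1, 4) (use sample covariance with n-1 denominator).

Step 1 — sample mean vector:
  mean(U) = (9 + 8 + 9 + 1) / 4 = 27/4 = 6.75
  mean(V) = (8 + 2 + 7 + 7) / 4 = 24/4 = 6
  x̄ = (6.75, 6),  deviation x̄ - mu_0 = (6.75, 6) - (1, 4) = (5.75, 2).

Step 2 — sample covariance matrix, S[i,j] = (1/(n-1)) · Σ_k (x_{k,i} - mean_i) · (x_{k,j} - mean_j), divisor n-1 = 3:
  S[U,U] = ((2.25)·(2.25) + (1.25)·(1.25) + (2.25)·(2.25) + (-5.75)·(-5.75)) / 3 = 44.75/3 = 14.9167
  S[U,V] = ((2.25)·(2) + (1.25)·(-4) + (2.25)·(1) + (-5.75)·(1)) / 3 = -4/3 = -1.3333
  S[V,V] = ((2)·(2) + (-4)·(-4) + (1)·(1) + (1)·(1)) / 3 = 22/3 = 7.3333
  S = [[14.9167, -1.3333],
 [-1.3333, 7.3333]].

Step 3 — invert S. det(S) = 14.9167·7.3333 - (-1.3333)² = 107.6111.
  S^{-1} = (1/det) · [[d, -b], [-b, a]] = [[0.0681, 0.0124],
 [0.0124, 0.1386]].

Step 4 — quadratic form (x̄ - mu_0)^T · S^{-1} · (x̄ - mu_0):
  S^{-1} · (x̄ - mu_0) = (0.4166, 0.3485),
  (x̄ - mu_0)^T · [...] = (5.75)·(0.4166) + (2)·(0.3485) = 3.0925.

Step 5 — scale by n: T² = 4 · 3.0925 = 12.3702.

T² ≈ 12.3702


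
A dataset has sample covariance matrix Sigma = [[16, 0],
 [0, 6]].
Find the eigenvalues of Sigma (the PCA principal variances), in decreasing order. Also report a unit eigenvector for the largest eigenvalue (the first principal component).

Step 1 — characteristic polynomial of 2×2 Sigma:
  det(Sigma - λI) = λ² - trace · λ + det = 0.
  trace = 16 + 6 = 22, det = 16·6 - (0)² = 96.
Step 2 — discriminant:
  Δ = trace² - 4·det = 484 - 384 = 100.
Step 3 — eigenvalues:
  λ = (trace ± √Δ)/2 = (22 ± 10)/2,
  λ_1 = 16,  λ_2 = 6.

Step 4 — unit eigenvector for λ_1: Sigma is diagonal, so its eigenvectors are the coordinate axes. λ_1 = 16 is the diagonal entry on the first coordinate axis, hence
  v_1 = (1, 0) (||v_1|| = 1).

λ_1 = 16,  λ_2 = 6;  v_1 ≈ (1, 0)


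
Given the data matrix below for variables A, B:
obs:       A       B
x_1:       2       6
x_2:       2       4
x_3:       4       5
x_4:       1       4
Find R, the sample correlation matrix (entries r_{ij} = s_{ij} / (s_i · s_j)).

Step 1 — column means:
  mean(A) = (2 + 2 + 4 + 1) / 4 = 9/4 = 2.25
  mean(B) = (6 + 4 + 5 + 4) / 4 = 19/4 = 4.75

Step 2 — sample variances and covariances s[i,j] = (1/(n-1)) · Σ_k (x_{k,i} - mean_i) · (x_{k,j} - mean_j), with n-1 = 3:
  s[A,A] = ((-0.25)·(-0.25) + (-0.25)·(-0.25) + (1.75)·(1.75) + (-1.25)·(-1.25)) / 3 = 4.75/3 = 1.5833
  s[A,B] = ((-0.25)·(1.25) + (-0.25)·(-0.75) + (1.75)·(0.25) + (-1.25)·(-0.75)) / 3 = 1.25/3 = 0.4167
  s[B,B] = ((1.25)·(1.25) + (-0.75)·(-0.75) + (0.25)·(0.25) + (-0.75)·(-0.75)) / 3 = 2.75/3 = 0.9167
  Sample standard deviations s_i = √(s[i,i]):
  s(A) = √(1.5833) = 1.2583
  s(B) = √(0.9167) = 0.9574

Step 3 — r_{ij} = s_{ij} / (s_i · s_j):
  r[A,A] = 1 (diagonal).
  r[A,B] = 0.4167 / (1.2583 · 0.9574) = 0.4167 / 1.2047 = 0.3459
  r[B,B] = 1 (diagonal).

R is symmetric with unit diagonal. Assembling:

R = [[1, 0.3459],
 [0.3459, 1]]
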